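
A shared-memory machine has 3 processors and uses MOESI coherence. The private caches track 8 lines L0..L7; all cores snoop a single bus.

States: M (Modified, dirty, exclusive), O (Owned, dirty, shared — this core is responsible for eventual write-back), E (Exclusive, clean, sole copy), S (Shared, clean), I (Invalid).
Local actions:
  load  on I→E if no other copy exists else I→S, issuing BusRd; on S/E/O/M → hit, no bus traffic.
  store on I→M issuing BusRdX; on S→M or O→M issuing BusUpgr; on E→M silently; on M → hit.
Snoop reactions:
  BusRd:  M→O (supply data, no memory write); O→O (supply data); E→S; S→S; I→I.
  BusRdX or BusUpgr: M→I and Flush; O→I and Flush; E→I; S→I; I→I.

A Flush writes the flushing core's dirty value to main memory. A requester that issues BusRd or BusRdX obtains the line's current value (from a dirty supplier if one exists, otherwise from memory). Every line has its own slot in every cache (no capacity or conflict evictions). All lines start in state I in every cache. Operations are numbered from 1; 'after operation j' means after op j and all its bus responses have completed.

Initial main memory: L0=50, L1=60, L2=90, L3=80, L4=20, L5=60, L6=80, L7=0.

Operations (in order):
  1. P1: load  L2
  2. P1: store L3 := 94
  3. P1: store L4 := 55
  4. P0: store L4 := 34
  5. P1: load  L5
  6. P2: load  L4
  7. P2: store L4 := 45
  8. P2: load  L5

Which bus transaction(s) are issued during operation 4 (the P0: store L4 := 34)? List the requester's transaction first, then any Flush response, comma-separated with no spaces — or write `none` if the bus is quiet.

bus = BusRdX,Flush

[1] P1: load  L2 | P0:I, P1:E(90), P2:I | bus: BusRd
[2] P1: store L3 := 94 | P0:I, P1:M(94), P2:I | bus: BusRdX
[3] P1: store L4 := 55 | P0:I, P1:M(55), P2:I | bus: BusRdX
[4] P0: store L4 := 34 | P0:M(34), P1:I, P2:I | bus: BusRdX,Flush
[5] P1: load  L5 | P0:I, P1:E(60), P2:I | bus: BusRd
[6] P2: load  L4 | P0:O(34), P1:I, P2:S(34) | bus: BusRd
[7] P2: store L4 := 45 | P0:I, P1:I, P2:M(45) | bus: BusUpgr,Flush
[8] P2: load  L5 | P0:I, P1:S(60), P2:S(60) | bus: BusRd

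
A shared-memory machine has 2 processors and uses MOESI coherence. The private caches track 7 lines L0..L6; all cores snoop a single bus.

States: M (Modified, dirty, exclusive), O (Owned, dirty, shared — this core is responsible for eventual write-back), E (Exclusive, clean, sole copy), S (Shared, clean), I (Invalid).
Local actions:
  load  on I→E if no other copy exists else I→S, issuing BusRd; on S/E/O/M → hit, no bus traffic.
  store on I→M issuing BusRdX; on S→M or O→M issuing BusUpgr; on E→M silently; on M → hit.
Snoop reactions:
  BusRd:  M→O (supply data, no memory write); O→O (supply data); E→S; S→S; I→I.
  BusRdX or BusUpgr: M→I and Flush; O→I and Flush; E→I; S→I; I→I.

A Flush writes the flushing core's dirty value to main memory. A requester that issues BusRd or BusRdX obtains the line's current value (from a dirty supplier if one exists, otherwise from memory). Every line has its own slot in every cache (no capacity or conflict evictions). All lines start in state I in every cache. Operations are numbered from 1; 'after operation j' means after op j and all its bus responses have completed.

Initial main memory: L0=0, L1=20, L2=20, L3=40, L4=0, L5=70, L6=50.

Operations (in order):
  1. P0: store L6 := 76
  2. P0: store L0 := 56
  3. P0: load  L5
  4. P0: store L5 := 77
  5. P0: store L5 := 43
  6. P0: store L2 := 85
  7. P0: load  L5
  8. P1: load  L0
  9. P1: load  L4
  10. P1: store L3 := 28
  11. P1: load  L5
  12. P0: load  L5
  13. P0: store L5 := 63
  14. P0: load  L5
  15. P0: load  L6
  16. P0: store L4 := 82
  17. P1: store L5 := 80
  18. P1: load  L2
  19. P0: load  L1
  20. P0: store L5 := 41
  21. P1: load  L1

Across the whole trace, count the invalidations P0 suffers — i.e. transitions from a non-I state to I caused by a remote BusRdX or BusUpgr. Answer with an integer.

invalidations = 1

1. P0: store L6 := 76  bus=[BusRdX]  L6: P0=M P1=I  mem[L6]=50
2. P0: store L0 := 56  bus=[BusRdX]  L0: P0=M P1=I  mem[L0]=0
3. P0: load  L5  bus=[BusRd]  L5: P0=E P1=I  mem[L5]=70
4. P0: store L5 := 77  bus=[-]  L5: P0=M P1=I  mem[L5]=70
5. P0: store L5 := 43  bus=[-]  L5: P0=M P1=I  mem[L5]=70
6. P0: store L2 := 85  bus=[BusRdX]  L2: P0=M P1=I  mem[L2]=20
7. P0: load  L5  bus=[-]  L5: P0=M P1=I  mem[L5]=70
8. P1: load  L0  bus=[BusRd]  L0: P0=O P1=S  mem[L0]=0
9. P1: load  L4  bus=[BusRd]  L4: P0=I P1=E  mem[L4]=0
10. P1: store L3 := 28  bus=[BusRdX]  L3: P0=I P1=M  mem[L3]=40
11. P1: load  L5  bus=[BusRd]  L5: P0=O P1=S  mem[L5]=70
12. P0: load  L5  bus=[-]  L5: P0=O P1=S  mem[L5]=70
13. P0: store L5 := 63  bus=[BusUpgr]  L5: P0=M P1=I  mem[L5]=70
14. P0: load  L5  bus=[-]  L5: P0=M P1=I  mem[L5]=70
15. P0: load  L6  bus=[-]  L6: P0=M P1=I  mem[L6]=50
16. P0: store L4 := 82  bus=[BusRdX]  L4: P0=M P1=I  mem[L4]=0
17. P1: store L5 := 80  bus=[BusRdX,Flush]  L5: P0=I P1=M  mem[L5]=63
18. P1: load  L2  bus=[BusRd]  L2: P0=O P1=S  mem[L2]=20
19. P0: load  L1  bus=[BusRd]  L1: P0=E P1=I  mem[L1]=20
20. P0: store L5 := 41  bus=[BusRdX,Flush]  L5: P0=M P1=I  mem[L5]=80
21. P1: load  L1  bus=[BusRd]  L1: P0=S P1=S  mem[L1]=20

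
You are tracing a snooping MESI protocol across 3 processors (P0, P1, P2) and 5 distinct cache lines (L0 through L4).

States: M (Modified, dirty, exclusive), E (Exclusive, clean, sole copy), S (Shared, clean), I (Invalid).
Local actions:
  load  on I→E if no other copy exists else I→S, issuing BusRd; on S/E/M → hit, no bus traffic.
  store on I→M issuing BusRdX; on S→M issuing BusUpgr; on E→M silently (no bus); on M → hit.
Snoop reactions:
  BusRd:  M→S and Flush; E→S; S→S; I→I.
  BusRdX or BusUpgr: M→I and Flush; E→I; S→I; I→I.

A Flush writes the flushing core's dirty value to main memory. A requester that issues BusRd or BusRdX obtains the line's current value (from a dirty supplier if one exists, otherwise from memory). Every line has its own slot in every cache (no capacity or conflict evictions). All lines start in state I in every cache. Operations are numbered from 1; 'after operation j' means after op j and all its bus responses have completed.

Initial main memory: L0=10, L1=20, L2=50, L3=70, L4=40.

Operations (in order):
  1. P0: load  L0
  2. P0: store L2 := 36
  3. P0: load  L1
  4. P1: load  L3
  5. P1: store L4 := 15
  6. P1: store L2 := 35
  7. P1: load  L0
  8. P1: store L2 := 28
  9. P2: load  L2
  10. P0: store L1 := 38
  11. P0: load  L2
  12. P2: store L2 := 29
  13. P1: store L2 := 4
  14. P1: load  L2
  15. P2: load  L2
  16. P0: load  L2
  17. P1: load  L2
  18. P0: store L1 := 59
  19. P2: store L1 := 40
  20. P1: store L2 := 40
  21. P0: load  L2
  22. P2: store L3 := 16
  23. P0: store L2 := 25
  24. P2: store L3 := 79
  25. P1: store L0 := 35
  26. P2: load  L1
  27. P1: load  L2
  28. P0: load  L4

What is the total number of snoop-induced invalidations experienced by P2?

[1] P0: load  L0 | P0:E(10), P1:I, P2:I | bus: BusRd
[2] P0: store L2 := 36 | P0:M(36), P1:I, P2:I | bus: BusRdX
[3] P0: load  L1 | P0:E(20), P1:I, P2:I | bus: BusRd
[4] P1: load  L3 | P0:I, P1:E(70), P2:I | bus: BusRd
[5] P1: store L4 := 15 | P0:I, P1:M(15), P2:I | bus: BusRdX
[6] P1: store L2 := 35 | P0:I, P1:M(35), P2:I | bus: BusRdX,Flush
[7] P1: load  L0 | P0:S(10), P1:S(10), P2:I | bus: BusRd
[8] P1: store L2 := 28 | P0:I, P1:M(28), P2:I | bus: none
[9] P2: load  L2 | P0:I, P1:S(28), P2:S(28) | bus: BusRd,Flush
[10] P0: store L1 := 38 | P0:M(38), P1:I, P2:I | bus: none
[11] P0: load  L2 | P0:S(28), P1:S(28), P2:S(28) | bus: BusRd
[12] P2: store L2 := 29 | P0:I, P1:I, P2:M(29) | bus: BusUpgr
[13] P1: store L2 := 4 | P0:I, P1:M(4), P2:I | bus: BusRdX,Flush
[14] P1: load  L2 | P0:I, P1:M(4), P2:I | bus: none
[15] P2: load  L2 | P0:I, P1:S(4), P2:S(4) | bus: BusRd,Flush
[16] P0: load  L2 | P0:S(4), P1:S(4), P2:S(4) | bus: BusRd
[17] P1: load  L2 | P0:S(4), P1:S(4), P2:S(4) | bus: none
[18] P0: store L1 := 59 | P0:M(59), P1:I, P2:I | bus: none
[19] P2: store L1 := 40 | P0:I, P1:I, P2:M(40) | bus: BusRdX,Flush
[20] P1: store L2 := 40 | P0:I, P1:M(40), P2:I | bus: BusUpgr
[21] P0: load  L2 | P0:S(40), P1:S(40), P2:I | bus: BusRd,Flush
[22] P2: store L3 := 16 | P0:I, P1:I, P2:M(16) | bus: BusRdX
[23] P0: store L2 := 25 | P0:M(25), P1:I, P2:I | bus: BusUpgr
[24] P2: store L3 := 79 | P0:I, P1:I, P2:M(79) | bus: none
[25] P1: store L0 := 35 | P0:I, P1:M(35), P2:I | bus: BusUpgr
[26] P2: load  L1 | P0:I, P1:I, P2:M(40) | bus: none
[27] P1: load  L2 | P0:S(25), P1:S(25), P2:I | bus: BusRd,Flush
[28] P0: load  L4 | P0:S(15), P1:S(15), P2:I | bus: BusRd,Flush

invalidations = 2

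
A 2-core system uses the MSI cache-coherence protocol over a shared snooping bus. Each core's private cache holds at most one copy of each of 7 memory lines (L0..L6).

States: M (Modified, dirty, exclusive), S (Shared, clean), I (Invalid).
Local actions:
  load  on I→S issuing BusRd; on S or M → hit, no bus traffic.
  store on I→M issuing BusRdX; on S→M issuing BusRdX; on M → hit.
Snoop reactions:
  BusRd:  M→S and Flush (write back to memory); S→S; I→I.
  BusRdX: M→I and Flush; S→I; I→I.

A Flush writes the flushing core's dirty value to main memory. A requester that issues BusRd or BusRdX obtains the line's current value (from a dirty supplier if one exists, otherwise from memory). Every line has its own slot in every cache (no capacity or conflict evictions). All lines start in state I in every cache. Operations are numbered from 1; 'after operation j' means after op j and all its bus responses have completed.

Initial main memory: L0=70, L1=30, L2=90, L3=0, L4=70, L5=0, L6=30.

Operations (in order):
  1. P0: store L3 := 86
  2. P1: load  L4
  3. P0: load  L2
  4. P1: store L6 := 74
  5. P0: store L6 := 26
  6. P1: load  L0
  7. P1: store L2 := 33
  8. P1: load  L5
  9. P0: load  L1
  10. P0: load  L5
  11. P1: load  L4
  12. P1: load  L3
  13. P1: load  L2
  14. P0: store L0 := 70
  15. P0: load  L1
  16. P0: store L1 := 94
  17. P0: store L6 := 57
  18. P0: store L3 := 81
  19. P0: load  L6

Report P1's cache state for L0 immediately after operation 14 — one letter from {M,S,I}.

1. P0: store L3 := 86  bus=[BusRdX]  L3: P0=M P1=I  mem[L3]=0
2. P1: load  L4  bus=[BusRd]  L4: P0=I P1=S  mem[L4]=70
3. P0: load  L2  bus=[BusRd]  L2: P0=S P1=I  mem[L2]=90
4. P1: store L6 := 74  bus=[BusRdX]  L6: P0=I P1=M  mem[L6]=30
5. P0: store L6 := 26  bus=[BusRdX,Flush]  L6: P0=M P1=I  mem[L6]=74
6. P1: load  L0  bus=[BusRd]  L0: P0=I P1=S  mem[L0]=70
7. P1: store L2 := 33  bus=[BusRdX]  L2: P0=I P1=M  mem[L2]=90
8. P1: load  L5  bus=[BusRd]  L5: P0=I P1=S  mem[L5]=0
9. P0: load  L1  bus=[BusRd]  L1: P0=S P1=I  mem[L1]=30
10. P0: load  L5  bus=[BusRd]  L5: P0=S P1=S  mem[L5]=0
11. P1: load  L4  bus=[-]  L4: P0=I P1=S  mem[L4]=70
12. P1: load  L3  bus=[BusRd,Flush]  L3: P0=S P1=S  mem[L3]=86
13. P1: load  L2  bus=[-]  L2: P0=I P1=M  mem[L2]=90
14. P0: store L0 := 70  bus=[BusRdX]  L0: P0=M P1=I  mem[L0]=70
15. P0: load  L1  bus=[-]  L1: P0=S P1=I  mem[L1]=30
16. P0: store L1 := 94  bus=[BusRdX]  L1: P0=M P1=I  mem[L1]=30
17. P0: store L6 := 57  bus=[-]  L6: P0=M P1=I  mem[L6]=74
18. P0: store L3 := 81  bus=[BusRdX]  L3: P0=M P1=I  mem[L3]=86
19. P0: load  L6  bus=[-]  L6: P0=M P1=I  mem[L6]=74

state = I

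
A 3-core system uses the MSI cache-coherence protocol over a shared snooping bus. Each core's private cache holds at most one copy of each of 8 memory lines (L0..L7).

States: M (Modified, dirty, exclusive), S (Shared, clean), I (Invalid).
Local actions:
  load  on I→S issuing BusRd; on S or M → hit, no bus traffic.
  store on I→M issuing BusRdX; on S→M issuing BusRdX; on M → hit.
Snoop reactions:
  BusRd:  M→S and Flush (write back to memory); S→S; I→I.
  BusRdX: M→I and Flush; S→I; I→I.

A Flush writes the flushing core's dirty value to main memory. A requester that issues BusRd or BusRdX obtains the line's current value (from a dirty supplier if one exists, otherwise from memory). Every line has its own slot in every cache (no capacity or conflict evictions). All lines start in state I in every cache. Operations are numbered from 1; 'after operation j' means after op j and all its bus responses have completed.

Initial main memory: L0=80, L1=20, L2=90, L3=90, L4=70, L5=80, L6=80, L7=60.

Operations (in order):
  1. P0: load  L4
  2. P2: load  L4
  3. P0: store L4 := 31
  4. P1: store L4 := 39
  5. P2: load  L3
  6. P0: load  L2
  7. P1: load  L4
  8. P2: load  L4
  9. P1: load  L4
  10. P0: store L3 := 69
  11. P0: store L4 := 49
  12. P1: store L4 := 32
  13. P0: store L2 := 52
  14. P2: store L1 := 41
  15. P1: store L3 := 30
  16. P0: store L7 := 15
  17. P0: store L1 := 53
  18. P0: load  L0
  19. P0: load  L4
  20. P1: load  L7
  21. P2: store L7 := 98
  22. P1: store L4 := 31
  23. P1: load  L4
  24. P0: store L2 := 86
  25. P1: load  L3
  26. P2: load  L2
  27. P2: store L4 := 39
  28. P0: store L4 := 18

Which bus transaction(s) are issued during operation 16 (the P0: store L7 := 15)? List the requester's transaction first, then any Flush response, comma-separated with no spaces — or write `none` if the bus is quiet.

1. P0: load  L4  bus=[BusRd]  L4: P0=S P1=I P2=I  mem[L4]=70
2. P2: load  L4  bus=[BusRd]  L4: P0=S P1=I P2=S  mem[L4]=70
3. P0: store L4 := 31  bus=[BusRdX]  L4: P0=M P1=I P2=I  mem[L4]=70
4. P1: store L4 := 39  bus=[BusRdX,Flush]  L4: P0=I P1=M P2=I  mem[L4]=31
5. P2: load  L3  bus=[BusRd]  L3: P0=I P1=I P2=S  mem[L3]=90
6. P0: load  L2  bus=[BusRd]  L2: P0=S P1=I P2=I  mem[L2]=90
7. P1: load  L4  bus=[-]  L4: P0=I P1=M P2=I  mem[L4]=31
8. P2: load  L4  bus=[BusRd,Flush]  L4: P0=I P1=S P2=S  mem[L4]=39
9. P1: load  L4  bus=[-]  L4: P0=I P1=S P2=S  mem[L4]=39
10. P0: store L3 := 69  bus=[BusRdX]  L3: P0=M P1=I P2=I  mem[L3]=90
11. P0: store L4 := 49  bus=[BusRdX]  L4: P0=M P1=I P2=I  mem[L4]=39
12. P1: store L4 := 32  bus=[BusRdX,Flush]  L4: P0=I P1=M P2=I  mem[L4]=49
13. P0: store L2 := 52  bus=[BusRdX]  L2: P0=M P1=I P2=I  mem[L2]=90
14. P2: store L1 := 41  bus=[BusRdX]  L1: P0=I P1=I P2=M  mem[L1]=20
15. P1: store L3 := 30  bus=[BusRdX,Flush]  L3: P0=I P1=M P2=I  mem[L3]=69
16. P0: store L7 := 15  bus=[BusRdX]  L7: P0=M P1=I P2=I  mem[L7]=60
17. P0: store L1 := 53  bus=[BusRdX,Flush]  L1: P0=M P1=I P2=I  mem[L1]=41
18. P0: load  L0  bus=[BusRd]  L0: P0=S P1=I P2=I  mem[L0]=80
19. P0: load  L4  bus=[BusRd,Flush]  L4: P0=S P1=S P2=I  mem[L4]=32
20. P1: load  L7  bus=[BusRd,Flush]  L7: P0=S P1=S P2=I  mem[L7]=15
21. P2: store L7 := 98  bus=[BusRdX]  L7: P0=I P1=I P2=M  mem[L7]=15
22. P1: store L4 := 31  bus=[BusRdX]  L4: P0=I P1=M P2=I  mem[L4]=32
23. P1: load  L4  bus=[-]  L4: P0=I P1=M P2=I  mem[L4]=32
24. P0: store L2 := 86  bus=[-]  L2: P0=M P1=I P2=I  mem[L2]=90
25. P1: load  L3  bus=[-]  L3: P0=I P1=M P2=I  mem[L3]=69
26. P2: load  L2  bus=[BusRd,Flush]  L2: P0=S P1=I P2=S  mem[L2]=86
27. P2: store L4 := 39  bus=[BusRdX,Flush]  L4: P0=I P1=I P2=M  mem[L4]=31
28. P0: store L4 := 18  bus=[BusRdX,Flush]  L4: P0=M P1=I P2=I  mem[L4]=39

bus = BusRdX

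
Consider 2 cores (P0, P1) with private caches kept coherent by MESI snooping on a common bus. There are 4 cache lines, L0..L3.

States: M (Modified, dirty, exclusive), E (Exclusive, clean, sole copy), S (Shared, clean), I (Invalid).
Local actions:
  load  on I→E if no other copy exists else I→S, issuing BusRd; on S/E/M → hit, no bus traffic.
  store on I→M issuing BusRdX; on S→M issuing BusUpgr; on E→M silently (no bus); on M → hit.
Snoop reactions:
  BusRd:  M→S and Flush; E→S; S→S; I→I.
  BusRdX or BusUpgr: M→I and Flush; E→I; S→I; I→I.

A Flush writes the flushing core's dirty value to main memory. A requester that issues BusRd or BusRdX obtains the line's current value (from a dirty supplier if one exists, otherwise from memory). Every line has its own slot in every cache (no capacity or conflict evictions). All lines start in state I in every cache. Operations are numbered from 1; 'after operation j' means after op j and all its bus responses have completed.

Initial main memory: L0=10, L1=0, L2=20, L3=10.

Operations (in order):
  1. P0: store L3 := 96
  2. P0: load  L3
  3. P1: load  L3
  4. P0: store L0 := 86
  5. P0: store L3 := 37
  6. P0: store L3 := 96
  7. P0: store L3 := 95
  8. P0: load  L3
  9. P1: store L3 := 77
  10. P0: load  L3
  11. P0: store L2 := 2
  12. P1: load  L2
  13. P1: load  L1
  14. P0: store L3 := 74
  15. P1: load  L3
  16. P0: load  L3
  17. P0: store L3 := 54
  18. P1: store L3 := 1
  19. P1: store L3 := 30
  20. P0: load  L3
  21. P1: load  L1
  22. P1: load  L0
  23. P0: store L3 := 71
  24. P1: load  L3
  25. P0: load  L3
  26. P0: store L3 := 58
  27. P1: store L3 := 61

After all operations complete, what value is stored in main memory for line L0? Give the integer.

step 1: P0: store L3 := 96  ⟶  MI  (L3)  txn=BusRdX  M[L3]=10
step 2: P0: load  L3  ⟶  MI  (L3)  txn=∅  M[L3]=10
step 3: P1: load  L3  ⟶  SS  (L3)  txn=BusRd+Flush  M[L3]=96
step 4: P0: store L0 := 86  ⟶  MI  (L0)  txn=BusRdX  M[L0]=10
step 5: P0: store L3 := 37  ⟶  MI  (L3)  txn=BusUpgr  M[L3]=96
step 6: P0: store L3 := 96  ⟶  MI  (L3)  txn=∅  M[L3]=96
step 7: P0: store L3 := 95  ⟶  MI  (L3)  txn=∅  M[L3]=96
step 8: P0: load  L3  ⟶  MI  (L3)  txn=∅  M[L3]=96
step 9: P1: store L3 := 77  ⟶  IM  (L3)  txn=BusRdX+Flush  M[L3]=95
step 10: P0: load  L3  ⟶  SS  (L3)  txn=BusRd+Flush  M[L3]=77
step 11: P0: store L2 := 2  ⟶  MI  (L2)  txn=BusRdX  M[L2]=20
step 12: P1: load  L2  ⟶  SS  (L2)  txn=BusRd+Flush  M[L2]=2
step 13: P1: load  L1  ⟶  IE  (L1)  txn=BusRd  M[L1]=0
step 14: P0: store L3 := 74  ⟶  MI  (L3)  txn=BusUpgr  M[L3]=77
step 15: P1: load  L3  ⟶  SS  (L3)  txn=BusRd+Flush  M[L3]=74
step 16: P0: load  L3  ⟶  SS  (L3)  txn=∅  M[L3]=74
step 17: P0: store L3 := 54  ⟶  MI  (L3)  txn=BusUpgr  M[L3]=74
step 18: P1: store L3 := 1  ⟶  IM  (L3)  txn=BusRdX+Flush  M[L3]=54
step 19: P1: store L3 := 30  ⟶  IM  (L3)  txn=∅  M[L3]=54
step 20: P0: load  L3  ⟶  SS  (L3)  txn=BusRd+Flush  M[L3]=30
step 21: P1: load  L1  ⟶  IE  (L1)  txn=∅  M[L1]=0
step 22: P1: load  L0  ⟶  SS  (L0)  txn=BusRd+Flush  M[L0]=86
step 23: P0: store L3 := 71  ⟶  MI  (L3)  txn=BusUpgr  M[L3]=30
step 24: P1: load  L3  ⟶  SS  (L3)  txn=BusRd+Flush  M[L3]=71
step 25: P0: load  L3  ⟶  SS  (L3)  txn=∅  M[L3]=71
step 26: P0: store L3 := 58  ⟶  MI  (L3)  txn=BusUpgr  M[L3]=71
step 27: P1: store L3 := 61  ⟶  IM  (L3)  txn=BusRdX+Flush  M[L3]=58

memory[L0] = 86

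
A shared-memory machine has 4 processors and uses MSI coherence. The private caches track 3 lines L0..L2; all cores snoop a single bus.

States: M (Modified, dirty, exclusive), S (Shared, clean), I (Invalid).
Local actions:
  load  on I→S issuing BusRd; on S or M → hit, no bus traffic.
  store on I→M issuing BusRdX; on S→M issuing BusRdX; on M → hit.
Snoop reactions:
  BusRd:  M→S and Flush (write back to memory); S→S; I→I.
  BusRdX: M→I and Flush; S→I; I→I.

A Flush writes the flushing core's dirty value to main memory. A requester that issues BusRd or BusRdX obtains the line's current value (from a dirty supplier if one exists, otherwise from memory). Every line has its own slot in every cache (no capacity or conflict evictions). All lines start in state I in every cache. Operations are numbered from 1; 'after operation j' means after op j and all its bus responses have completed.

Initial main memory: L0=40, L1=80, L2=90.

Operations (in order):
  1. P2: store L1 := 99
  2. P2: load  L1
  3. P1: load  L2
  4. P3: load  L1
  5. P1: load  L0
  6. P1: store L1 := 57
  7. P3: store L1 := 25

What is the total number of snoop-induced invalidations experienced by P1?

invalidations = 1

1. P2: store L1 := 99  bus=[BusRdX]  L1: P0=I P1=I P2=M P3=I  mem[L1]=80
2. P2: load  L1  bus=[-]  L1: P0=I P1=I P2=M P3=I  mem[L1]=80
3. P1: load  L2  bus=[BusRd]  L2: P0=I P1=S P2=I P3=I  mem[L2]=90
4. P3: load  L1  bus=[BusRd,Flush]  L1: P0=I P1=I P2=S P3=S  mem[L1]=99
5. P1: load  L0  bus=[BusRd]  L0: P0=I P1=S P2=I P3=I  mem[L0]=40
6. P1: store L1 := 57  bus=[BusRdX]  L1: P0=I P1=M P2=I P3=I  mem[L1]=99
7. P3: store L1 := 25  bus=[BusRdX,Flush]  L1: P0=I P1=I P2=I P3=M  mem[L1]=57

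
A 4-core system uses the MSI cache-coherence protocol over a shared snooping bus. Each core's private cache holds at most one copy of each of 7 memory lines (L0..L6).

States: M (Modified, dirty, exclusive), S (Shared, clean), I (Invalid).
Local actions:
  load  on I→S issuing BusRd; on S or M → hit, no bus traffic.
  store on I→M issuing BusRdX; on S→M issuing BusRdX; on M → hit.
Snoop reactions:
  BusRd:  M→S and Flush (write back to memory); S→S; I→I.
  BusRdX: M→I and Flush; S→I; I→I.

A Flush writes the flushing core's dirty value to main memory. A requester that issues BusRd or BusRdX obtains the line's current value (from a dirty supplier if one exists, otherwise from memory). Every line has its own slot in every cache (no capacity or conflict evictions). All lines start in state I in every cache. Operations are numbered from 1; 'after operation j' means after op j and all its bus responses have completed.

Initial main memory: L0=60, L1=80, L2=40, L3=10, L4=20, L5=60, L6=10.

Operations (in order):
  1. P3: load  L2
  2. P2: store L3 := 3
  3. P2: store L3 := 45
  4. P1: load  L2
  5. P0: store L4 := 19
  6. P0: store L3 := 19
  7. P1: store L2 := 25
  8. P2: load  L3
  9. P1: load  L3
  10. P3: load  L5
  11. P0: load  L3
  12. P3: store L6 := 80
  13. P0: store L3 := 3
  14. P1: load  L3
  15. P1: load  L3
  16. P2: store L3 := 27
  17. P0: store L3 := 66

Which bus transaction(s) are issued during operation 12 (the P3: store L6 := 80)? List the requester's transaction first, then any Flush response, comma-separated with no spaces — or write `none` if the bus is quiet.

1. P3: load  L2  bus=[BusRd]  L2: P0=I P1=I P2=I P3=S  mem[L2]=40
2. P2: store L3 := 3  bus=[BusRdX]  L3: P0=I P1=I P2=M P3=I  mem[L3]=10
3. P2: store L3 := 45  bus=[-]  L3: P0=I P1=I P2=M P3=I  mem[L3]=10
4. P1: load  L2  bus=[BusRd]  L2: P0=I P1=S P2=I P3=S  mem[L2]=40
5. P0: store L4 := 19  bus=[BusRdX]  L4: P0=M P1=I P2=I P3=I  mem[L4]=20
6. P0: store L3 := 19  bus=[BusRdX,Flush]  L3: P0=M P1=I P2=I P3=I  mem[L3]=45
7. P1: store L2 := 25  bus=[BusRdX]  L2: P0=I P1=M P2=I P3=I  mem[L2]=40
8. P2: load  L3  bus=[BusRd,Flush]  L3: P0=S P1=I P2=S P3=I  mem[L3]=19
9. P1: load  L3  bus=[BusRd]  L3: P0=S P1=S P2=S P3=I  mem[L3]=19
10. P3: load  L5  bus=[BusRd]  L5: P0=I P1=I P2=I P3=S  mem[L5]=60
11. P0: load  L3  bus=[-]  L3: P0=S P1=S P2=S P3=I  mem[L3]=19
12. P3: store L6 := 80  bus=[BusRdX]  L6: P0=I P1=I P2=I P3=M  mem[L6]=10
13. P0: store L3 := 3  bus=[BusRdX]  L3: P0=M P1=I P2=I P3=I  mem[L3]=19
14. P1: load  L3  bus=[BusRd,Flush]  L3: P0=S P1=S P2=I P3=I  mem[L3]=3
15. P1: load  L3  bus=[-]  L3: P0=S P1=S P2=I P3=I  mem[L3]=3
16. P2: store L3 := 27  bus=[BusRdX]  L3: P0=I P1=I P2=M P3=I  mem[L3]=3
17. P0: store L3 := 66  bus=[BusRdX,Flush]  L3: P0=M P1=I P2=I P3=I  mem[L3]=27

bus = BusRdX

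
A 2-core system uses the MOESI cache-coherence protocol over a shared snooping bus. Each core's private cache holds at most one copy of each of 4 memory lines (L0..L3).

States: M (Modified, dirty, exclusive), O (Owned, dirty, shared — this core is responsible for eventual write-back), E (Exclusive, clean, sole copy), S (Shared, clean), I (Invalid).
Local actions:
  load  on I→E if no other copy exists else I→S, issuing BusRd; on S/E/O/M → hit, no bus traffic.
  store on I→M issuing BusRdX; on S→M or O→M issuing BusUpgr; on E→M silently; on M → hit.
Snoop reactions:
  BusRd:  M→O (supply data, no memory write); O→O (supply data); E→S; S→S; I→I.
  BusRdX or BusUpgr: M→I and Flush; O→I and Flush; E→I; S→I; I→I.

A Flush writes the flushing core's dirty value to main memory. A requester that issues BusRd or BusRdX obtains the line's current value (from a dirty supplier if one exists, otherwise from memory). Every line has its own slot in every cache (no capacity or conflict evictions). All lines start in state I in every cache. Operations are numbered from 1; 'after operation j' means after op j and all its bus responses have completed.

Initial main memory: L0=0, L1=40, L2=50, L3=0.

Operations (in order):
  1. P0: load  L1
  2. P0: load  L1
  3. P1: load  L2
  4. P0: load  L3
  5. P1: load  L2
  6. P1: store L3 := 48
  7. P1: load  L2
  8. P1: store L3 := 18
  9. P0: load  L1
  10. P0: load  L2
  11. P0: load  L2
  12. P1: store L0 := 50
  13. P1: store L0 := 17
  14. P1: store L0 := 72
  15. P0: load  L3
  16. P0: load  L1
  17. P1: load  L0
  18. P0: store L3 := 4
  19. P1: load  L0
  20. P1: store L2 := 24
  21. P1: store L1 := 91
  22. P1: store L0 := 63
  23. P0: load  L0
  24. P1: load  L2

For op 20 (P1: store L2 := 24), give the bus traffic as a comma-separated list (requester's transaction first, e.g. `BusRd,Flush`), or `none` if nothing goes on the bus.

1. P0: load  L1  bus=[BusRd]  L1: P0=E P1=I  mem[L1]=40
2. P0: load  L1  bus=[-]  L1: P0=E P1=I  mem[L1]=40
3. P1: load  L2  bus=[BusRd]  L2: P0=I P1=E  mem[L2]=50
4. P0: load  L3  bus=[BusRd]  L3: P0=E P1=I  mem[L3]=0
5. P1: load  L2  bus=[-]  L2: P0=I P1=E  mem[L2]=50
6. P1: store L3 := 48  bus=[BusRdX]  L3: P0=I P1=M  mem[L3]=0
7. P1: load  L2  bus=[-]  L2: P0=I P1=E  mem[L2]=50
8. P1: store L3 := 18  bus=[-]  L3: P0=I P1=M  mem[L3]=0
9. P0: load  L1  bus=[-]  L1: P0=E P1=I  mem[L1]=40
10. P0: load  L2  bus=[BusRd]  L2: P0=S P1=S  mem[L2]=50
11. P0: load  L2  bus=[-]  L2: P0=S P1=S  mem[L2]=50
12. P1: store L0 := 50  bus=[BusRdX]  L0: P0=I P1=M  mem[L0]=0
13. P1: store L0 := 17  bus=[-]  L0: P0=I P1=M  mem[L0]=0
14. P1: store L0 := 72  bus=[-]  L0: P0=I P1=M  mem[L0]=0
15. P0: load  L3  bus=[BusRd]  L3: P0=S P1=O  mem[L3]=0
16. P0: load  L1  bus=[-]  L1: P0=E P1=I  mem[L1]=40
17. P1: load  L0  bus=[-]  L0: P0=I P1=M  mem[L0]=0
18. P0: store L3 := 4  bus=[BusUpgr,Flush]  L3: P0=M P1=I  mem[L3]=18
19. P1: load  L0  bus=[-]  L0: P0=I P1=M  mem[L0]=0
20. P1: store L2 := 24  bus=[BusUpgr]  L2: P0=I P1=M  mem[L2]=50
21. P1: store L1 := 91  bus=[BusRdX]  L1: P0=I P1=M  mem[L1]=40
22. P1: store L0 := 63  bus=[-]  L0: P0=I P1=M  mem[L0]=0
23. P0: load  L0  bus=[BusRd]  L0: P0=S P1=O  mem[L0]=0
24. P1: load  L2  bus=[-]  L2: P0=I P1=M  mem[L2]=50

bus = BusUpgr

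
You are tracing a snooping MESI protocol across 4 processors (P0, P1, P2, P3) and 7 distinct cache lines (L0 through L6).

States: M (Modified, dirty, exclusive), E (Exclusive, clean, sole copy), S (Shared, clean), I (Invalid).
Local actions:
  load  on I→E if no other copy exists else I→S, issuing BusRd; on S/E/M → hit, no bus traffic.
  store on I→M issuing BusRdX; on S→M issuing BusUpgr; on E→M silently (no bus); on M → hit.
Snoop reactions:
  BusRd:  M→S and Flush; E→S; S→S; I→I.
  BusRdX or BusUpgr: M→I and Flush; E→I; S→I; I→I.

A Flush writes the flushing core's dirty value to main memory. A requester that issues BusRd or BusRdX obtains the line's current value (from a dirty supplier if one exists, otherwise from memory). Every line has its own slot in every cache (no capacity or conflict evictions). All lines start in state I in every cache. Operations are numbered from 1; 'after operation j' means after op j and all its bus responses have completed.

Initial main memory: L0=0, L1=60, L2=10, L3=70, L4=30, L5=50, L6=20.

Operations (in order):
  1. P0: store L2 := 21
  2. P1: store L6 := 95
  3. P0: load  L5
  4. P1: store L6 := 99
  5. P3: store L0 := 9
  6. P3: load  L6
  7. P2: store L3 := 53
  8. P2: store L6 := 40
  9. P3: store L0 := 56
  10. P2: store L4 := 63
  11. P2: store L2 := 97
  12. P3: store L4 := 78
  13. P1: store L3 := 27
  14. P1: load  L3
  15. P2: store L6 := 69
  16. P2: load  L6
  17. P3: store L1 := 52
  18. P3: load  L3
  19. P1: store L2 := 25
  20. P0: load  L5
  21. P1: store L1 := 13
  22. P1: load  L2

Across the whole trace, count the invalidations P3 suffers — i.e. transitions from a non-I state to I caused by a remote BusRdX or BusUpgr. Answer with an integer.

step 1: P0: store L2 := 21  ⟶  MIII  (L2)  txn=BusRdX  M[L2]=10
step 2: P1: store L6 := 95  ⟶  IMII  (L6)  txn=BusRdX  M[L6]=20
step 3: P0: load  L5  ⟶  EIII  (L5)  txn=BusRd  M[L5]=50
step 4: P1: store L6 := 99  ⟶  IMII  (L6)  txn=∅  M[L6]=20
step 5: P3: store L0 := 9  ⟶  IIIM  (L0)  txn=BusRdX  M[L0]=0
step 6: P3: load  L6  ⟶  ISIS  (L6)  txn=BusRd+Flush  M[L6]=99
step 7: P2: store L3 := 53  ⟶  IIMI  (L3)  txn=BusRdX  M[L3]=70
step 8: P2: store L6 := 40  ⟶  IIMI  (L6)  txn=BusRdX  M[L6]=99
step 9: P3: store L0 := 56  ⟶  IIIM  (L0)  txn=∅  M[L0]=0
step 10: P2: store L4 := 63  ⟶  IIMI  (L4)  txn=BusRdX  M[L4]=30
step 11: P2: store L2 := 97  ⟶  IIMI  (L2)  txn=BusRdX+Flush  M[L2]=21
step 12: P3: store L4 := 78  ⟶  IIIM  (L4)  txn=BusRdX+Flush  M[L4]=63
step 13: P1: store L3 := 27  ⟶  IMII  (L3)  txn=BusRdX+Flush  M[L3]=53
step 14: P1: load  L3  ⟶  IMII  (L3)  txn=∅  M[L3]=53
step 15: P2: store L6 := 69  ⟶  IIMI  (L6)  txn=∅  M[L6]=99
step 16: P2: load  L6  ⟶  IIMI  (L6)  txn=∅  M[L6]=99
step 17: P3: store L1 := 52  ⟶  IIIM  (L1)  txn=BusRdX  M[L1]=60
step 18: P3: load  L3  ⟶  ISIS  (L3)  txn=BusRd+Flush  M[L3]=27
step 19: P1: store L2 := 25  ⟶  IMII  (L2)  txn=BusRdX+Flush  M[L2]=97
step 20: P0: load  L5  ⟶  EIII  (L5)  txn=∅  M[L5]=50
step 21: P1: store L1 := 13  ⟶  IMII  (L1)  txn=BusRdX+Flush  M[L1]=52
step 22: P1: load  L2  ⟶  IMII  (L2)  txn=∅  M[L2]=97

invalidations = 2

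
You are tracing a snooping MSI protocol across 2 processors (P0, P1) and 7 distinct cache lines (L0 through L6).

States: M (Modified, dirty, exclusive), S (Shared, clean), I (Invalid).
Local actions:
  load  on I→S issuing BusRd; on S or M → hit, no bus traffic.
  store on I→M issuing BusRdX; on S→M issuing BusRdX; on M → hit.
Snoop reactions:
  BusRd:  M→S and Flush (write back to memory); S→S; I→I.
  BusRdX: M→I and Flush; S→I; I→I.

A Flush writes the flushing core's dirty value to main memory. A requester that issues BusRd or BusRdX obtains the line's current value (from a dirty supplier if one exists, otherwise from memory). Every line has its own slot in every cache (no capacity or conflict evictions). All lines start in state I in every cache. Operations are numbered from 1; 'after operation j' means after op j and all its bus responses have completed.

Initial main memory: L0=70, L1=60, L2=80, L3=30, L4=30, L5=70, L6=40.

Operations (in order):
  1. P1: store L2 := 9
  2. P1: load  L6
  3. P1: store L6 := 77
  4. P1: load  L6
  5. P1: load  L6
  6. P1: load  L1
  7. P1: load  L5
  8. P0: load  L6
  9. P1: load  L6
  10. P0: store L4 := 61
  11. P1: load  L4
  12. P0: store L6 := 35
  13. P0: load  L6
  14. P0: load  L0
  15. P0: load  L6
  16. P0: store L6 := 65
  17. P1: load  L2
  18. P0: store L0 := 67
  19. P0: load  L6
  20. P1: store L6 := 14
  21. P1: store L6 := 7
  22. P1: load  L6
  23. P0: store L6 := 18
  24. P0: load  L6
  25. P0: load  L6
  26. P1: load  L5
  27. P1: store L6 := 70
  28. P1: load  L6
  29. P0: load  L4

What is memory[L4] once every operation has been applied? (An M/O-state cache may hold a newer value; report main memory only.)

1. P1: store L2 := 9  bus=[BusRdX]  L2: P0=I P1=M  mem[L2]=80
2. P1: load  L6  bus=[BusRd]  L6: P0=I P1=S  mem[L6]=40
3. P1: store L6 := 77  bus=[BusRdX]  L6: P0=I P1=M  mem[L6]=40
4. P1: load  L6  bus=[-]  L6: P0=I P1=M  mem[L6]=40
5. P1: load  L6  bus=[-]  L6: P0=I P1=M  mem[L6]=40
6. P1: load  L1  bus=[BusRd]  L1: P0=I P1=S  mem[L1]=60
7. P1: load  L5  bus=[BusRd]  L5: P0=I P1=S  mem[L5]=70
8. P0: load  L6  bus=[BusRd,Flush]  L6: P0=S P1=S  mem[L6]=77
9. P1: load  L6  bus=[-]  L6: P0=S P1=S  mem[L6]=77
10. P0: store L4 := 61  bus=[BusRdX]  L4: P0=M P1=I  mem[L4]=30
11. P1: load  L4  bus=[BusRd,Flush]  L4: P0=S P1=S  mem[L4]=61
12. P0: store L6 := 35  bus=[BusRdX]  L6: P0=M P1=I  mem[L6]=77
13. P0: load  L6  bus=[-]  L6: P0=M P1=I  mem[L6]=77
14. P0: load  L0  bus=[BusRd]  L0: P0=S P1=I  mem[L0]=70
15. P0: load  L6  bus=[-]  L6: P0=M P1=I  mem[L6]=77
16. P0: store L6 := 65  bus=[-]  L6: P0=M P1=I  mem[L6]=77
17. P1: load  L2  bus=[-]  L2: P0=I P1=M  mem[L2]=80
18. P0: store L0 := 67  bus=[BusRdX]  L0: P0=M P1=I  mem[L0]=70
19. P0: load  L6  bus=[-]  L6: P0=M P1=I  mem[L6]=77
20. P1: store L6 := 14  bus=[BusRdX,Flush]  L6: P0=I P1=M  mem[L6]=65
21. P1: store L6 := 7  bus=[-]  L6: P0=I P1=M  mem[L6]=65
22. P1: load  L6  bus=[-]  L6: P0=I P1=M  mem[L6]=65
23. P0: store L6 := 18  bus=[BusRdX,Flush]  L6: P0=M P1=I  mem[L6]=7
24. P0: load  L6  bus=[-]  L6: P0=M P1=I  mem[L6]=7
25. P0: load  L6  bus=[-]  L6: P0=M P1=I  mem[L6]=7
26. P1: load  L5  bus=[-]  L5: P0=I P1=S  mem[L5]=70
27. P1: store L6 := 70  bus=[BusRdX,Flush]  L6: P0=I P1=M  mem[L6]=18
28. P1: load  L6  bus=[-]  L6: P0=I P1=M  mem[L6]=18
29. P0: load  L4  bus=[-]  L4: P0=S P1=S  mem[L4]=61

memory[L4] = 61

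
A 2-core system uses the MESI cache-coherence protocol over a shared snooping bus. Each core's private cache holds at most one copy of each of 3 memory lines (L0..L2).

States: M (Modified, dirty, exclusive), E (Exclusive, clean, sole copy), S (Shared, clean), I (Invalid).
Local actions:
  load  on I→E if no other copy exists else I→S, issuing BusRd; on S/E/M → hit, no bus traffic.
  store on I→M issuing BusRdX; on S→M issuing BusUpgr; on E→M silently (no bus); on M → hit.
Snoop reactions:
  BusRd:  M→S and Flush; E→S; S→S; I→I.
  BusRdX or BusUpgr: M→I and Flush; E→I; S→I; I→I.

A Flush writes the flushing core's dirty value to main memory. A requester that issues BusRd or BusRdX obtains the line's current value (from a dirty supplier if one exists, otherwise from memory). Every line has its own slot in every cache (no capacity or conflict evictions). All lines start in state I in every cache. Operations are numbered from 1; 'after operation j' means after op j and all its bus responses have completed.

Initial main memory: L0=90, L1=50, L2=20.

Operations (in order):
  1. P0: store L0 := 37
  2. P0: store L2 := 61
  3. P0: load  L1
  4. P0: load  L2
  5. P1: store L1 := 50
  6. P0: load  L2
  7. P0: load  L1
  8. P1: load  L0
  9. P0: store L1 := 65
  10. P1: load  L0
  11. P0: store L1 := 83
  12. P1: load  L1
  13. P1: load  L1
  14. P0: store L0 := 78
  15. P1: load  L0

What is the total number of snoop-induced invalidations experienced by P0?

1. P0: store L0 := 37  bus=[BusRdX]  L0: P0=M P1=I  mem[L0]=90
2. P0: store L2 := 61  bus=[BusRdX]  L2: P0=M P1=I  mem[L2]=20
3. P0: load  L1  bus=[BusRd]  L1: P0=E P1=I  mem[L1]=50
4. P0: load  L2  bus=[-]  L2: P0=M P1=I  mem[L2]=20
5. P1: store L1 := 50  bus=[BusRdX]  L1: P0=I P1=M  mem[L1]=50
6. P0: load  L2  bus=[-]  L2: P0=M P1=I  mem[L2]=20
7. P0: load  L1  bus=[BusRd,Flush]  L1: P0=S P1=S  mem[L1]=50
8. P1: load  L0  bus=[BusRd,Flush]  L0: P0=S P1=S  mem[L0]=37
9. P0: store L1 := 65  bus=[BusUpgr]  L1: P0=M P1=I  mem[L1]=50
10. P1: load  L0  bus=[-]  L0: P0=S P1=S  mem[L0]=37
11. P0: store L1 := 83  bus=[-]  L1: P0=M P1=I  mem[L1]=50
12. P1: load  L1  bus=[BusRd,Flush]  L1: P0=S P1=S  mem[L1]=83
13. P1: load  L1  bus=[-]  L1: P0=S P1=S  mem[L1]=83
14. P0: store L0 := 78  bus=[BusUpgr]  L0: P0=M P1=I  mem[L0]=37
15. P1: load  L0  bus=[BusRd,Flush]  L0: P0=S P1=S  mem[L0]=78

invalidations = 1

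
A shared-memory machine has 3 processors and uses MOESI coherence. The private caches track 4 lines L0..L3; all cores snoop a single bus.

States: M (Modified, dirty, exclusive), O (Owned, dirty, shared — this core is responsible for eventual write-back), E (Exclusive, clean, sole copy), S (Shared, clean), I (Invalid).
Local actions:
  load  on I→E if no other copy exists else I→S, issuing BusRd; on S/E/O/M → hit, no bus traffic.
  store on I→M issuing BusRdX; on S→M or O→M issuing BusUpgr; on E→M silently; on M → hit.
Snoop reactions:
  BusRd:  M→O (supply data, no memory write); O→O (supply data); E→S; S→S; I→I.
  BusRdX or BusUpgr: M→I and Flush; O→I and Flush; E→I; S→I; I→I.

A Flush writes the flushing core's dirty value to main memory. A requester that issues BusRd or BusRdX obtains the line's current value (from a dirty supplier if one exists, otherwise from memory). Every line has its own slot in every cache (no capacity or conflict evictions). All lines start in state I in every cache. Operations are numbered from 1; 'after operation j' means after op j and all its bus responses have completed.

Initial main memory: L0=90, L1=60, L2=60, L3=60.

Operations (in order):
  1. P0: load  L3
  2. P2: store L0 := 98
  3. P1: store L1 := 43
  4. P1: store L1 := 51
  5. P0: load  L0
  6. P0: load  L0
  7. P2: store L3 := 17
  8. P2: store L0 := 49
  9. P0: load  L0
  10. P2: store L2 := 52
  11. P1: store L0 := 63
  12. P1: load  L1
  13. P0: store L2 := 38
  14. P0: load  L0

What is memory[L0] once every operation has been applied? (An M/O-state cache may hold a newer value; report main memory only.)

1. P0: load  L3  bus=[BusRd]  L3: P0=E P1=I P2=I  mem[L3]=60
2. P2: store L0 := 98  bus=[BusRdX]  L0: P0=I P1=I P2=M  mem[L0]=90
3. P1: store L1 := 43  bus=[BusRdX]  L1: P0=I P1=M P2=I  mem[L1]=60
4. P1: store L1 := 51  bus=[-]  L1: P0=I P1=M P2=I  mem[L1]=60
5. P0: load  L0  bus=[BusRd]  L0: P0=S P1=I P2=O  mem[L0]=90
6. P0: load  L0  bus=[-]  L0: P0=S P1=I P2=O  mem[L0]=90
7. P2: store L3 := 17  bus=[BusRdX]  L3: P0=I P1=I P2=M  mem[L3]=60
8. P2: store L0 := 49  bus=[BusUpgr]  L0: P0=I P1=I P2=M  mem[L0]=90
9. P0: load  L0  bus=[BusRd]  L0: P0=S P1=I P2=O  mem[L0]=90
10. P2: store L2 := 52  bus=[BusRdX]  L2: P0=I P1=I P2=M  mem[L2]=60
11. P1: store L0 := 63  bus=[BusRdX,Flush]  L0: P0=I P1=M P2=I  mem[L0]=49
12. P1: load  L1  bus=[-]  L1: P0=I P1=M P2=I  mem[L1]=60
13. P0: store L2 := 38  bus=[BusRdX,Flush]  L2: P0=M P1=I P2=I  mem[L2]=52
14. P0: load  L0  bus=[BusRd]  L0: P0=S P1=O P2=I  mem[L0]=49

memory[L0] = 49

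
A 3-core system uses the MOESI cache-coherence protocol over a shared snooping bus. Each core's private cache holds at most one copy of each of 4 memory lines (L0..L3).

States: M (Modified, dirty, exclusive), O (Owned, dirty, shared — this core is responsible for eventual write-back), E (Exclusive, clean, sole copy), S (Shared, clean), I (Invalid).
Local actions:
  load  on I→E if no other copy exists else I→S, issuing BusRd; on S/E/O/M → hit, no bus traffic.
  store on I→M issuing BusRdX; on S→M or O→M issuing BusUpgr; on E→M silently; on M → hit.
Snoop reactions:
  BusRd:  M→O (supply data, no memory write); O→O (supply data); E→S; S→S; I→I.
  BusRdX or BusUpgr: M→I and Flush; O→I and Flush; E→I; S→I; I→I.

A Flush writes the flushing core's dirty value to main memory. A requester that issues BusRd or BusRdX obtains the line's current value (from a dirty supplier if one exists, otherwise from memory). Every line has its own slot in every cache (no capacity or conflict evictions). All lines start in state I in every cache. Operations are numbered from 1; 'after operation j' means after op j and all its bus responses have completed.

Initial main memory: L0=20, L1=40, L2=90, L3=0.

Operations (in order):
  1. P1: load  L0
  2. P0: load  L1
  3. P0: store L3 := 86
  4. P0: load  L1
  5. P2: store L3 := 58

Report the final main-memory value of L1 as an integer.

memory[L1] = 40

1. P1: load  L0  bus=[BusRd]  L0: P0=I P1=E P2=I  mem[L0]=20
2. P0: load  L1  bus=[BusRd]  L1: P0=E P1=I P2=I  mem[L1]=40
3. P0: store L3 := 86  bus=[BusRdX]  L3: P0=M P1=I P2=I  mem[L3]=0
4. P0: load  L1  bus=[-]  L1: P0=E P1=I P2=I  mem[L1]=40
5. P2: store L3 := 58  bus=[BusRdX,Flush]  L3: P0=I P1=I P2=M  mem[L3]=86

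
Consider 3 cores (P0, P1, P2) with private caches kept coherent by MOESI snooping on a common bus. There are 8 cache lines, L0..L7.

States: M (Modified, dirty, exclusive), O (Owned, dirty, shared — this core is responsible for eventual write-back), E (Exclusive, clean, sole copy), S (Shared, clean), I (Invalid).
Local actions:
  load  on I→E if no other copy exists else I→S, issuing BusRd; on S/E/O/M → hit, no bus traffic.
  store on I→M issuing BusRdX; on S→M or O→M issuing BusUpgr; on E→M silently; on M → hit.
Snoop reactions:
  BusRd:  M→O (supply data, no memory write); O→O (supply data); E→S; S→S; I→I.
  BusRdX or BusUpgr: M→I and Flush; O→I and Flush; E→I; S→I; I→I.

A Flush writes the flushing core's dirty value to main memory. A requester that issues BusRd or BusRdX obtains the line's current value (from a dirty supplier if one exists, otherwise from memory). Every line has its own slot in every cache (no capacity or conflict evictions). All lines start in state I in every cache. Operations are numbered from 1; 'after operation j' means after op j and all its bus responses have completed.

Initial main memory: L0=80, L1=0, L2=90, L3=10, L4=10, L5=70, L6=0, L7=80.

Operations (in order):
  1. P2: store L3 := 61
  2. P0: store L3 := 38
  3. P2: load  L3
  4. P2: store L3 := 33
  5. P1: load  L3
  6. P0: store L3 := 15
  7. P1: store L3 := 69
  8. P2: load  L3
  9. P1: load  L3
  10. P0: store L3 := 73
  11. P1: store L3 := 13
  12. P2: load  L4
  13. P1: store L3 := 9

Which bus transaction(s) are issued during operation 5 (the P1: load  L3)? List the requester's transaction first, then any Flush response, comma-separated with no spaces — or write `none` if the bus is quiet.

bus = BusRd

  op1 P2: store L3 := 61 → I/I/M on L3; bus BusRdX; mem=10
  op2 P0: store L3 := 38 → M/I/I on L3; bus BusRdX Flush; mem=61
  op3 P2: load  L3 → O/I/S on L3; bus BusRd; mem=61
  op4 P2: store L3 := 33 → I/I/M on L3; bus BusUpgr Flush; mem=38
  op5 P1: load  L3 → I/S/O on L3; bus BusRd; mem=38
  op6 P0: store L3 := 15 → M/I/I on L3; bus BusRdX Flush; mem=33
  op7 P1: store L3 := 69 → I/M/I on L3; bus BusRdX Flush; mem=15
  op8 P2: load  L3 → I/O/S on L3; bus BusRd; mem=15
  op9 P1: load  L3 → I/O/S on L3; bus (none); mem=15
  op10 P0: store L3 := 73 → M/I/I on L3; bus BusRdX Flush; mem=69
  op11 P1: store L3 := 13 → I/M/I on L3; bus BusRdX Flush; mem=73
  op12 P2: load  L4 → I/I/E on L4; bus BusRd; mem=10
  op13 P1: store L3 := 9 → I/M/I on L3; bus (none); mem=73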